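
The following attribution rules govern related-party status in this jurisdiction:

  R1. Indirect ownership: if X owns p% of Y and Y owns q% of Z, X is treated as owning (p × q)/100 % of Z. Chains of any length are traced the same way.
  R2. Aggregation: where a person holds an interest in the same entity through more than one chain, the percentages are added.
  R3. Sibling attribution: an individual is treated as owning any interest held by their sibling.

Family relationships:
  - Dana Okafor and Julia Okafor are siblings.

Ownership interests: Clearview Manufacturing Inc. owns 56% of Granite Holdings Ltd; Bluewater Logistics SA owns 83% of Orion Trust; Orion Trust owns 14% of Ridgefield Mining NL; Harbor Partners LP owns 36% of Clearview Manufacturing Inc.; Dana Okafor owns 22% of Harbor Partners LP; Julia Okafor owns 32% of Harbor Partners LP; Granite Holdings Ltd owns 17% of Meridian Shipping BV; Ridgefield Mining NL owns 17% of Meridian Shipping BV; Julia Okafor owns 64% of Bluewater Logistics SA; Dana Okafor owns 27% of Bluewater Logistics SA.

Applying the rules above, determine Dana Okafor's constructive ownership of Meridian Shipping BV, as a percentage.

By sibling attribution (R3), Dana Okafor is treated as also owning Julia Okafor's interest in Bluewater Logistics SA, giving 27% + 64% = 91%.
By sibling attribution (R3), Dana Okafor is treated as also owning Julia Okafor's interest in Harbor Partners LP, giving 22% + 32% = 54%.
Chain via Bluewater Logistics SA → Orion Trust → Ridgefield Mining NL (R1): 91% × 83% × 14% × 17% = 1.797614% of Meridian Shipping BV.
Chain via Harbor Partners LP → Clearview Manufacturing Inc. → Granite Holdings Ltd (R1): 54% × 36% × 56% × 17% = 1.850688% of Meridian Shipping BV.
Aggregating (R2): 1.797614% + 1.850688% = 3.648302%.

3.648302%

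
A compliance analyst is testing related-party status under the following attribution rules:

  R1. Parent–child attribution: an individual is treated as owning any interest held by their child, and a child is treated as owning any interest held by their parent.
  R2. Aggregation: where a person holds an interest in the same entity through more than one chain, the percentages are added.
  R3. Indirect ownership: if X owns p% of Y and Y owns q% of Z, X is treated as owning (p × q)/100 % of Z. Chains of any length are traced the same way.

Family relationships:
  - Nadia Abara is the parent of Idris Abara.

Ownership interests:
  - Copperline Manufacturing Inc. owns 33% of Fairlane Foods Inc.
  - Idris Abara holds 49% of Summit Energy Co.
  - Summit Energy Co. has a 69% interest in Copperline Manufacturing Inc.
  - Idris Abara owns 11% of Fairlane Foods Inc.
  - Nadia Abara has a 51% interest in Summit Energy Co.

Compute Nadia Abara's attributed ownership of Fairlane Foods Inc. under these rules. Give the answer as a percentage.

By parent–child attribution (R1), Nadia Abara is treated as also owning Idris Abara's interest in Summit Energy Co, giving 51% + 49% = 100%.
By parent–child attribution (R1), Nadia Abara is treated as owning Idris Abara's 11% interest in Fairlane Foods Inc.
Chain via Summit Energy Co. → Copperline Manufacturing Inc. (R3): 100% × 69% × 33% = 22.77% of Fairlane Foods Inc.
Direct interest in Fairlane Foods Inc: 11%.
Aggregating (R2): 22.77% + 11% = 33.77%.

33.77%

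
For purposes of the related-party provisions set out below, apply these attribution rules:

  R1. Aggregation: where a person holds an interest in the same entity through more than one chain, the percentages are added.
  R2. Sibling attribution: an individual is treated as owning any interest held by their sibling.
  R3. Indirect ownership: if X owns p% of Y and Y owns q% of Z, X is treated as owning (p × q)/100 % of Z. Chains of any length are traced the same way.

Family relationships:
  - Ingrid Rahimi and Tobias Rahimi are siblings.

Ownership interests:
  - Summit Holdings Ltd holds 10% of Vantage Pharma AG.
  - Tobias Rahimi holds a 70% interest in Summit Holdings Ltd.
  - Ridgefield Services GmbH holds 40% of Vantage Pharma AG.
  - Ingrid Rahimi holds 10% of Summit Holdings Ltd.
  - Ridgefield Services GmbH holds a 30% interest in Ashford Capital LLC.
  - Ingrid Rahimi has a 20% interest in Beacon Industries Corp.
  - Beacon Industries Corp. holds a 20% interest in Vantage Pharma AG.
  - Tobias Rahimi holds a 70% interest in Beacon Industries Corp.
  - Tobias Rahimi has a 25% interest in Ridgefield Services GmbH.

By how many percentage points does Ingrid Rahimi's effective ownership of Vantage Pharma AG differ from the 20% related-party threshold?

16

By sibling attribution (R2), Ingrid Rahimi is treated as also owning Tobias Rahimi's interest in Beacon Industries Corp, giving 20% + 70% = 90%.
By sibling attribution (R2), Ingrid Rahimi is treated as also owning Tobias Rahimi's interest in Summit Holdings Ltd, giving 10% + 70% = 80%.
By sibling attribution (R2), Ingrid Rahimi is treated as owning Tobias Rahimi's 25% interest in Ridgefield Services GmbH.
Chain via Beacon Industries Corp. (R3): 90% × 20% = 18% of Vantage Pharma AG.
Chain via Summit Holdings Ltd (R3): 80% × 10% = 8% of Vantage Pharma AG.
Chain via Ridgefield Services GmbH (R3): 25% × 40% = 10% of Vantage Pharma AG.
Aggregating (R1): 18% + 8% + 10% = 36%.
36% exceeds the 20% threshold by 16 percentage points.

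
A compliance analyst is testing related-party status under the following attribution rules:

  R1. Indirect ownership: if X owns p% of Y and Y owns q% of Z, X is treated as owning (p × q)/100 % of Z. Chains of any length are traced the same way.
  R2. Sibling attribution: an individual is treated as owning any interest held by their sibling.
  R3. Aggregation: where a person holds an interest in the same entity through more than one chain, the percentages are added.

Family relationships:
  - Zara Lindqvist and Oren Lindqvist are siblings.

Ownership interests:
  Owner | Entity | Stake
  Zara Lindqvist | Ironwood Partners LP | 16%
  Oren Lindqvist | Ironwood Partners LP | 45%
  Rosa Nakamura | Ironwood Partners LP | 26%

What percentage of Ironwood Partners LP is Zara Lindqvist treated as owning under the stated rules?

61%

By sibling attribution (R2), Zara Lindqvist is treated as also owning Oren Lindqvist's interest in Ironwood Partners LP, giving 16% + 45% = 61%.
Direct interest in Ironwood Partners LP: 61%.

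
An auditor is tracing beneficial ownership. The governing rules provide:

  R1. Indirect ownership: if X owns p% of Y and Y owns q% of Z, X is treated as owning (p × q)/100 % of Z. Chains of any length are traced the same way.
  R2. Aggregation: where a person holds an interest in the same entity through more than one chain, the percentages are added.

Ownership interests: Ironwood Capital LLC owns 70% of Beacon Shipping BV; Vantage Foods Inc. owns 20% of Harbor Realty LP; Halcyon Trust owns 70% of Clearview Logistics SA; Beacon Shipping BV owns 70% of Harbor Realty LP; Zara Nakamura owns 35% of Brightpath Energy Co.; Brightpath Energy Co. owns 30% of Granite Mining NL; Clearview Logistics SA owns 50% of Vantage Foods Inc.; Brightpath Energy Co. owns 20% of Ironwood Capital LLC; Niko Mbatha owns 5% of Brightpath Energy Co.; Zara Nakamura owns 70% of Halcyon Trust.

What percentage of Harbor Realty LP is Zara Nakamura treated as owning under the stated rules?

Chain via Brightpath Energy Co. → Ironwood Capital LLC → Beacon Shipping BV (R1): 35% × 20% × 70% × 70% = 3.43% of Harbor Realty LP.
Chain via Halcyon Trust → Clearview Logistics SA → Vantage Foods Inc. (R1): 70% × 70% × 50% × 20% = 4.9% of Harbor Realty LP.
Aggregating (R2): 3.43% + 4.9% = 8.33%.

8.33%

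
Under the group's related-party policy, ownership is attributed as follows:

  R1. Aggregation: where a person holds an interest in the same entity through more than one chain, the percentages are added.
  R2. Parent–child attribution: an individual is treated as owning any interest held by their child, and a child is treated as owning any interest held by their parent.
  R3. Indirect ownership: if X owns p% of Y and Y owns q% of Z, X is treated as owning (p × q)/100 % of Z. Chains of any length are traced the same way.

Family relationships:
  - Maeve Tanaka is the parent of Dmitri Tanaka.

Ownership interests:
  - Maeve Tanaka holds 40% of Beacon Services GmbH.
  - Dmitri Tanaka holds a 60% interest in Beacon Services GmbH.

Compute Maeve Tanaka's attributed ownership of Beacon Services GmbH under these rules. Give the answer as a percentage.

By parent–child attribution (R2), Maeve Tanaka is treated as also owning Dmitri Tanaka's interest in Beacon Services GmbH, giving 40% + 60% = 100%.
Direct interest in Beacon Services GmbH: 100%.

100%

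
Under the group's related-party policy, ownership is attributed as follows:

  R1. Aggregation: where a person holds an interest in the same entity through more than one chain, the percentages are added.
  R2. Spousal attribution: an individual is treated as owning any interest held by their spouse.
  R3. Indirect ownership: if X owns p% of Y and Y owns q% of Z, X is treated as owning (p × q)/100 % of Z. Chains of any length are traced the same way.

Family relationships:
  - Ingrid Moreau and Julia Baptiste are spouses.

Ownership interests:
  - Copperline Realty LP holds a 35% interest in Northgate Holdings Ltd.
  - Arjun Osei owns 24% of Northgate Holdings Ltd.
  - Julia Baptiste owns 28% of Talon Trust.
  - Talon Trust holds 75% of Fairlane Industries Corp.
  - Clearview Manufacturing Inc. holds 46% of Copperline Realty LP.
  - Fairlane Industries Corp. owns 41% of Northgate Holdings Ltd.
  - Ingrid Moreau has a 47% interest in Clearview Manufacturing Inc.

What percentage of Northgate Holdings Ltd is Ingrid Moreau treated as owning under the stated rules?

By spousal attribution (R2), Ingrid Moreau is treated as owning Julia Baptiste's 28% interest in Talon Trust.
Chain via Clearview Manufacturing Inc. → Copperline Realty LP (R3): 47% × 46% × 35% = 7.567% of Northgate Holdings Ltd.
Chain via Talon Trust → Fairlane Industries Corp. (R3): 28% × 75% × 41% = 8.61% of Northgate Holdings Ltd.
Aggregating (R1): 7.567% + 8.61% = 16.177%.

16.177%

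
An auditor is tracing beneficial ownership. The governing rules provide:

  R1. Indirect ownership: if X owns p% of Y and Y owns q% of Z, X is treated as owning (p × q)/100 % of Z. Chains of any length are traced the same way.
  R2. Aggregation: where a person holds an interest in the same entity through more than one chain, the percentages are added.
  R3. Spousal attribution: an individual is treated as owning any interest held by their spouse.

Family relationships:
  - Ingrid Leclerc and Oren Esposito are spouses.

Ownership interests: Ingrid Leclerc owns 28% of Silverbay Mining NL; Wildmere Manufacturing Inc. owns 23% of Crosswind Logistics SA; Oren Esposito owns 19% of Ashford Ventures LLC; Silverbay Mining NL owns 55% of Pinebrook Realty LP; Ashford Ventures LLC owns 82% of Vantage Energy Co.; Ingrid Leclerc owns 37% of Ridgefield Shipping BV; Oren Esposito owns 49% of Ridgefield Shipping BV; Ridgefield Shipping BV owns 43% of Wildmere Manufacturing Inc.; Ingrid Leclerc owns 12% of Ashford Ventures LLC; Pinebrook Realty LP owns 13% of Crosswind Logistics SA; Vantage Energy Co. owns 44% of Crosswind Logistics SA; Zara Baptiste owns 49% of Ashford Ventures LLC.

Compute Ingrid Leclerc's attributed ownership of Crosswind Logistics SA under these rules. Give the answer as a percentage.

21.6922%

By spousal attribution (R3), Ingrid Leclerc is treated as also owning Oren Esposito's interest in Ashford Ventures LLC, giving 12% + 19% = 31%.
By spousal attribution (R3), Ingrid Leclerc is treated as also owning Oren Esposito's interest in Ridgefield Shipping BV, giving 37% + 49% = 86%.
Chain via Ashford Ventures LLC → Vantage Energy Co. (R1): 31% × 82% × 44% = 11.1848% of Crosswind Logistics SA.
Chain via Silverbay Mining NL → Pinebrook Realty LP (R1): 28% × 55% × 13% = 2.002% of Crosswind Logistics SA.
Chain via Ridgefield Shipping BV → Wildmere Manufacturing Inc. (R1): 86% × 43% × 23% = 8.5054% of Crosswind Logistics SA.
Aggregating (R2): 11.1848% + 2.002% + 8.5054% = 21.6922%.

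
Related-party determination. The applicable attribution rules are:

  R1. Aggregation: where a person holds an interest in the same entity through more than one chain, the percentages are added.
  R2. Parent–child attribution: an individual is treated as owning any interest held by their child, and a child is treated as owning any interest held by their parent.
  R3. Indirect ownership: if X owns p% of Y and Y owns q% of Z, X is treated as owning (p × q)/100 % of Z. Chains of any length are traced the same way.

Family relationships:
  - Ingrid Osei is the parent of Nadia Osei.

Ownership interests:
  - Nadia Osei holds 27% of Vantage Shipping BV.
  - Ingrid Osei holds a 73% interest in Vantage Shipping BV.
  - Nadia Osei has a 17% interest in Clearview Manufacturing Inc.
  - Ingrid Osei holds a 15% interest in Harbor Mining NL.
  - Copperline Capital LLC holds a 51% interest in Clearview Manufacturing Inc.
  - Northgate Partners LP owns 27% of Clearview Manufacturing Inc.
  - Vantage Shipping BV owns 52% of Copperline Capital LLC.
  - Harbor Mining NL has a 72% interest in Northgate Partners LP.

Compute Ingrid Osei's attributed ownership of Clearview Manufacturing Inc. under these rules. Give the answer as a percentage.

By parent–child attribution (R2), Ingrid Osei is treated as also owning Nadia Osei's interest in Vantage Shipping BV, giving 73% + 27% = 100%.
By parent–child attribution (R2), Ingrid Osei is treated as owning Nadia Osei's 17% interest in Clearview Manufacturing Inc.
Chain via Harbor Mining NL → Northgate Partners LP (R3): 15% × 72% × 27% = 2.916% of Clearview Manufacturing Inc.
Chain via Vantage Shipping BV → Copperline Capital LLC (R3): 100% × 52% × 51% = 26.52% of Clearview Manufacturing Inc.
Direct interest in Clearview Manufacturing Inc: 17%.
Aggregating (R1): 2.916% + 26.52% + 17% = 46.436%.

46.436%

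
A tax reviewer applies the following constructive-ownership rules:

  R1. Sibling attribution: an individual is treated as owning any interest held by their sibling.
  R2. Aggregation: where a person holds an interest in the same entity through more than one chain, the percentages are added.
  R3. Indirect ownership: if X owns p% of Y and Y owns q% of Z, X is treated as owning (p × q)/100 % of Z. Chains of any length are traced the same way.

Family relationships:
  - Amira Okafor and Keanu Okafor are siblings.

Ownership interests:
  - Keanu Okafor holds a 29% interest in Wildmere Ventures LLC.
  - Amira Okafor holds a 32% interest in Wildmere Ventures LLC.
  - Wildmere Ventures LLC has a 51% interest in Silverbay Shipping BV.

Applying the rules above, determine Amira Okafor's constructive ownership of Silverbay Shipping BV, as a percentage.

By sibling attribution (R1), Amira Okafor is treated as also owning Keanu Okafor's interest in Wildmere Ventures LLC, giving 32% + 29% = 61%.
Chain via Wildmere Ventures LLC (R3): 61% × 51% = 31.11% of Silverbay Shipping BV.

31.11%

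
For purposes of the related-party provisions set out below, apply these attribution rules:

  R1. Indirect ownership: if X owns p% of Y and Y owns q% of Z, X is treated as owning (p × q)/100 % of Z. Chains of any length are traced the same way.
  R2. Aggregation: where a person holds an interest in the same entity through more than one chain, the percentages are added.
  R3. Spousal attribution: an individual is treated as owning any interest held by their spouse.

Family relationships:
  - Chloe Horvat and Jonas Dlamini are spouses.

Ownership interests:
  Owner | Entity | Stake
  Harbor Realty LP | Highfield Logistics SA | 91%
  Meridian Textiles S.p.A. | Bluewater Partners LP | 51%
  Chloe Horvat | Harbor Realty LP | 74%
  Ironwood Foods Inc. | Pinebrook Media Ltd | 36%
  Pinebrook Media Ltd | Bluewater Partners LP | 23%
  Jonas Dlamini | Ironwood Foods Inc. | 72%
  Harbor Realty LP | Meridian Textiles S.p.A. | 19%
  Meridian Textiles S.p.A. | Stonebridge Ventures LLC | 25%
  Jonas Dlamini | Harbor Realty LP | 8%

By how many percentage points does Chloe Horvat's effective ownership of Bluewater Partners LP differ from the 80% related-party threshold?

66.0926

By spousal attribution (R3), Chloe Horvat is treated as also owning Jonas Dlamini's interest in Harbor Realty LP, giving 74% + 8% = 82%.
By spousal attribution (R3), Chloe Horvat is treated as owning Jonas Dlamini's 72% interest in Ironwood Foods Inc.
Chain via Harbor Realty LP → Meridian Textiles S.p.A. (R1): 82% × 19% × 51% = 7.9458% of Bluewater Partners LP.
Chain via Ironwood Foods Inc. → Pinebrook Media Ltd (R1): 72% × 36% × 23% = 5.9616% of Bluewater Partners LP.
Aggregating (R2): 7.9458% + 5.9616% = 13.9074%.
13.9074% falls short of the 80% threshold by 66.0926 percentage points.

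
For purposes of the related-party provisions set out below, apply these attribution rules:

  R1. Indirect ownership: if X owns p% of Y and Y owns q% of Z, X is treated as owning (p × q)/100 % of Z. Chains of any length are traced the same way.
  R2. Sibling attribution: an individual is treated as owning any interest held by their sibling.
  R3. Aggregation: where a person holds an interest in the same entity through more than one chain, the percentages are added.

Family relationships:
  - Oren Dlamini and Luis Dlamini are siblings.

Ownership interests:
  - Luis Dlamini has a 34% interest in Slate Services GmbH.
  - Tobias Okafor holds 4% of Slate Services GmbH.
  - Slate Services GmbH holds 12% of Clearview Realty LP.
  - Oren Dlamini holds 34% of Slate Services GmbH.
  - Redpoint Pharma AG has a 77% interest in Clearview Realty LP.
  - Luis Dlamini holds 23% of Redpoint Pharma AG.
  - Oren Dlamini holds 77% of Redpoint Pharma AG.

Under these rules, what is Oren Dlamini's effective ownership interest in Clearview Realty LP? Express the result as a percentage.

By sibling attribution (R2), Oren Dlamini is treated as also owning Luis Dlamini's interest in Redpoint Pharma AG, giving 77% + 23% = 100%.
By sibling attribution (R2), Oren Dlamini is treated as also owning Luis Dlamini's interest in Slate Services GmbH, giving 34% + 34% = 68%.
Chain via Redpoint Pharma AG (R1): 100% × 77% = 77% of Clearview Realty LP.
Chain via Slate Services GmbH (R1): 68% × 12% = 8.16% of Clearview Realty LP.
Aggregating (R3): 77% + 8.16% = 85.16%.

85.16%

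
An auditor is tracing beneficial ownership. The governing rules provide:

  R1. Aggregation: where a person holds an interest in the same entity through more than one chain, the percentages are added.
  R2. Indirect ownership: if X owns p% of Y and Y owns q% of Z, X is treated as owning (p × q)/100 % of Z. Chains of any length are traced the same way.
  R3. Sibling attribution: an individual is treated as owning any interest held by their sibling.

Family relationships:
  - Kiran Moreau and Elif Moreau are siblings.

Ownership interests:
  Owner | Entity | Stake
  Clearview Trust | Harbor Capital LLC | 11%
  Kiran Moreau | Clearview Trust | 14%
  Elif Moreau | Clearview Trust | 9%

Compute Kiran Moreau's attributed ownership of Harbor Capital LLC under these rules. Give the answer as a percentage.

2.53%

By sibling attribution (R3), Kiran Moreau is treated as also owning Elif Moreau's interest in Clearview Trust, giving 14% + 9% = 23%.
Chain via Clearview Trust (R2): 23% × 11% = 2.53% of Harbor Capital LLC.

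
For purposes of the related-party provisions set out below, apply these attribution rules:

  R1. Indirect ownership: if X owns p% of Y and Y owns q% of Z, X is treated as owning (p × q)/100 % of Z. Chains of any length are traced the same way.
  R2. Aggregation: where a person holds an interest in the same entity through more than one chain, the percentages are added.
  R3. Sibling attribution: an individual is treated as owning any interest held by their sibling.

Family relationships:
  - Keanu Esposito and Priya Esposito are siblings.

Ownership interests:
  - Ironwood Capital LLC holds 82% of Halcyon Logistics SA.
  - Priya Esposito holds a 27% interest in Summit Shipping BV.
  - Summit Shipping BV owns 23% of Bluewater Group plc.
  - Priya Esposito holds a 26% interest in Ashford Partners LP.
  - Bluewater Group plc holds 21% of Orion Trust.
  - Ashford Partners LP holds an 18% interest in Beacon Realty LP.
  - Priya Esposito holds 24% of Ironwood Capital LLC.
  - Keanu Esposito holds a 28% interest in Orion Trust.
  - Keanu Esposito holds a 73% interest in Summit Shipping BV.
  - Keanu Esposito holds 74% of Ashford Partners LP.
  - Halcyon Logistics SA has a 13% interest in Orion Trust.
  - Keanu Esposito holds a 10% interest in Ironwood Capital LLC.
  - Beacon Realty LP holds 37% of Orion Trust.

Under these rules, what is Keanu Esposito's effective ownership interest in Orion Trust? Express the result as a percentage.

By sibling attribution (R3), Keanu Esposito is treated as also owning Priya Esposito's interest in Summit Shipping BV, giving 73% + 27% = 100%.
By sibling attribution (R3), Keanu Esposito is treated as also owning Priya Esposito's interest in Ashford Partners LP, giving 74% + 26% = 100%.
By sibling attribution (R3), Keanu Esposito is treated as also owning Priya Esposito's interest in Ironwood Capital LLC, giving 10% + 24% = 34%.
Chain via Summit Shipping BV → Bluewater Group plc (R1): 100% × 23% × 21% = 4.83% of Orion Trust.
Chain via Ashford Partners LP → Beacon Realty LP (R1): 100% × 18% × 37% = 6.66% of Orion Trust.
Chain via Ironwood Capital LLC → Halcyon Logistics SA (R1): 34% × 82% × 13% = 3.6244% of Orion Trust.
Direct interest in Orion Trust: 28%.
Aggregating (R2): 4.83% + 6.66% + 3.6244% + 28% = 43.1144%.

43.1144%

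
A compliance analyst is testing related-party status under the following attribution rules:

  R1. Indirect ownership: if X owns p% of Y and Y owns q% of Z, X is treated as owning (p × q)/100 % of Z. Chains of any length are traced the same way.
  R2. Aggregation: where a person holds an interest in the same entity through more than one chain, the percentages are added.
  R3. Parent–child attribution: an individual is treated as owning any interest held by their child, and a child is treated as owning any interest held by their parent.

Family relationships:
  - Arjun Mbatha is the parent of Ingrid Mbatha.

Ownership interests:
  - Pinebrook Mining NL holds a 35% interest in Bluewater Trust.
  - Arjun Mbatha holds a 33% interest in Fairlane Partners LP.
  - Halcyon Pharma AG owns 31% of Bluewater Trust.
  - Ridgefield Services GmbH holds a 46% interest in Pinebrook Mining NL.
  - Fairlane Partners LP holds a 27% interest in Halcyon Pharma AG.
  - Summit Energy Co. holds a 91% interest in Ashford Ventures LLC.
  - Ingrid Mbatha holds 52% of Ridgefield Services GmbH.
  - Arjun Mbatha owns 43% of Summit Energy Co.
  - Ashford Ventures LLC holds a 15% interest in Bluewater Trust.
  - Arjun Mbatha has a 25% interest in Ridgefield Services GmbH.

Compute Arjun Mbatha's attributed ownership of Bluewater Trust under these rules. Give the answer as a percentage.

By parent–child attribution (R3), Arjun Mbatha is treated as also owning Ingrid Mbatha's interest in Ridgefield Services GmbH, giving 25% + 52% = 77%.
Chain via Summit Energy Co. → Ashford Ventures LLC (R1): 43% × 91% × 15% = 5.8695% of Bluewater Trust.
Chain via Fairlane Partners LP → Halcyon Pharma AG (R1): 33% × 27% × 31% = 2.7621% of Bluewater Trust.
Chain via Ridgefield Services GmbH → Pinebrook Mining NL (R1): 77% × 46% × 35% = 12.397% of Bluewater Trust.
Aggregating (R2): 5.8695% + 2.7621% + 12.397% = 21.0286%.

21.0286%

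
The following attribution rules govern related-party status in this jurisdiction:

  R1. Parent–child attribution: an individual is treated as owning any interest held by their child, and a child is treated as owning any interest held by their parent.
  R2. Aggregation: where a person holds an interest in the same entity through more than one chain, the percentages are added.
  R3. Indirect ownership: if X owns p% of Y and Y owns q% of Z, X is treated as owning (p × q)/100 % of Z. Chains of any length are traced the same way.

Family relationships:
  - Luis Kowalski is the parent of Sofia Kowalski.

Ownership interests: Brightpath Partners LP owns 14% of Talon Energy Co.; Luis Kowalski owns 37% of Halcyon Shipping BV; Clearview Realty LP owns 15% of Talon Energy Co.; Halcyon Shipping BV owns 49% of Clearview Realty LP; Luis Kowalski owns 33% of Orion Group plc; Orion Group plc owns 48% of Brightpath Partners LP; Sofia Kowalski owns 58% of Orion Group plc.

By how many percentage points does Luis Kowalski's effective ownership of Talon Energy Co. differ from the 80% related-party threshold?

71.1653

By parent–child attribution (R1), Luis Kowalski is treated as also owning Sofia Kowalski's interest in Orion Group plc, giving 33% + 58% = 91%.
Chain via Orion Group plc → Brightpath Partners LP (R3): 91% × 48% × 14% = 6.1152% of Talon Energy Co.
Chain via Halcyon Shipping BV → Clearview Realty LP (R3): 37% × 49% × 15% = 2.7195% of Talon Energy Co.
Aggregating (R2): 6.1152% + 2.7195% = 8.8347%.
8.8347% falls short of the 80% threshold by 71.1653 percentage points.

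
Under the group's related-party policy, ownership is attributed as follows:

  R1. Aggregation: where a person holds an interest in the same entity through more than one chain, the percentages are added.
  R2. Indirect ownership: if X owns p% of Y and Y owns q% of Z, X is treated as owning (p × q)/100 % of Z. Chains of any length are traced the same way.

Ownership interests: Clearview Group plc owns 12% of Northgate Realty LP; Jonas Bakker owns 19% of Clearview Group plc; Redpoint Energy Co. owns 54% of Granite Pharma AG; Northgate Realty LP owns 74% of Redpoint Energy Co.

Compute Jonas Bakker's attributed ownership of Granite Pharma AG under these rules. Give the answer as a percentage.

0.911088%

Chain via Clearview Group plc → Northgate Realty LP → Redpoint Energy Co. (R2): 19% × 12% × 74% × 54% = 0.911088% of Granite Pharma AG.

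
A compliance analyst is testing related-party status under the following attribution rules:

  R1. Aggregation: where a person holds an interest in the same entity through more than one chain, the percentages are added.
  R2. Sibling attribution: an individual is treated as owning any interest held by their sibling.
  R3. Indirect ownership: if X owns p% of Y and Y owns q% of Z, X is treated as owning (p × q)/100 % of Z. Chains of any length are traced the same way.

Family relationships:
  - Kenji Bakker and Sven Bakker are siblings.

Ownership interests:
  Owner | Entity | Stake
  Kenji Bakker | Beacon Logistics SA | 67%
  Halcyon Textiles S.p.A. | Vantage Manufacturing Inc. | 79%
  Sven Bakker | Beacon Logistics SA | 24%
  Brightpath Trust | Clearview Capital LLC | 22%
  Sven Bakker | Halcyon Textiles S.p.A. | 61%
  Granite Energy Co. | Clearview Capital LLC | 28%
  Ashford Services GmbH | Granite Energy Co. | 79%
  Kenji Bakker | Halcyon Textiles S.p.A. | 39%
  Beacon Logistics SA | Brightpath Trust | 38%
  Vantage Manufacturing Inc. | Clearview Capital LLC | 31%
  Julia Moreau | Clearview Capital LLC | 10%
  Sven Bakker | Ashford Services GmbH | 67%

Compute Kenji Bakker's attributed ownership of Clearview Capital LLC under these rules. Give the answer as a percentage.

By sibling attribution (R2), Kenji Bakker is treated as also owning Sven Bakker's interest in Halcyon Textiles S.p.A, giving 39% + 61% = 100%.
By sibling attribution (R2), Kenji Bakker is treated as also owning Sven Bakker's interest in Beacon Logistics SA, giving 67% + 24% = 91%.
By sibling attribution (R2), Kenji Bakker is treated as owning Sven Bakker's 67% interest in Ashford Services GmbH.
Chain via Halcyon Textiles S.p.A. → Vantage Manufacturing Inc. (R3): 100% × 79% × 31% = 24.49% of Clearview Capital LLC.
Chain via Beacon Logistics SA → Brightpath Trust (R3): 91% × 38% × 22% = 7.6076% of Clearview Capital LLC.
Chain via Ashford Services GmbH → Granite Energy Co. (R3): 67% × 79% × 28% = 14.8204% of Clearview Capital LLC.
Aggregating (R1): 24.49% + 7.6076% + 14.8204% = 46.918%.

46.918%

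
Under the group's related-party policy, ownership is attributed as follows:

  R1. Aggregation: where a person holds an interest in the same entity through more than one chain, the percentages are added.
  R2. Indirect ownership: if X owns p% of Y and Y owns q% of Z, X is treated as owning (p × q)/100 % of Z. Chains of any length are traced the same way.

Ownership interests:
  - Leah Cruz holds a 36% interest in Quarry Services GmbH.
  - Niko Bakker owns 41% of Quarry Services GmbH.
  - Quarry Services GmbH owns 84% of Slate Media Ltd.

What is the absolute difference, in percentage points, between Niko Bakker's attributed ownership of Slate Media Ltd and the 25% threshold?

9.44

Chain via Quarry Services GmbH (R2): 41% × 84% = 34.44% of Slate Media Ltd.
34.44% exceeds the 25% threshold by 9.44 percentage points.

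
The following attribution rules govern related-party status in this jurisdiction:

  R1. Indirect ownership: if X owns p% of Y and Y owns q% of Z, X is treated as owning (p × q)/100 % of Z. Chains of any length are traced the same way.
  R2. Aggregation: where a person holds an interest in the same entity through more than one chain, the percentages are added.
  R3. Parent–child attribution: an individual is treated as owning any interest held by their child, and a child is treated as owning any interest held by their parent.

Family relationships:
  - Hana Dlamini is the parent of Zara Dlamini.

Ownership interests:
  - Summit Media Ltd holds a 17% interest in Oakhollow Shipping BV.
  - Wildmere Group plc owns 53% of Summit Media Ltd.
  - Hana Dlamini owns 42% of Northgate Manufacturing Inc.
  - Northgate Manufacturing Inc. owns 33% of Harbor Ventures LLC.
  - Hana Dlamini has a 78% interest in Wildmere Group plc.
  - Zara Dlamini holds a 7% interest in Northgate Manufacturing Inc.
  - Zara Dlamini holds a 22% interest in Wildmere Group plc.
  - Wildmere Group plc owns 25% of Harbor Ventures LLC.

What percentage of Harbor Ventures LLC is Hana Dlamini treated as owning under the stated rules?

By parent–child attribution (R3), Hana Dlamini is treated as also owning Zara Dlamini's interest in Wildmere Group plc, giving 78% + 22% = 100%.
By parent–child attribution (R3), Hana Dlamini is treated as also owning Zara Dlamini's interest in Northgate Manufacturing Inc, giving 42% + 7% = 49%.
Chain via Wildmere Group plc (R1): 100% × 25% = 25% of Harbor Ventures LLC.
Chain via Northgate Manufacturing Inc. (R1): 49% × 33% = 16.17% of Harbor Ventures LLC.
Aggregating (R2): 25% + 16.17% = 41.17%.

41.17%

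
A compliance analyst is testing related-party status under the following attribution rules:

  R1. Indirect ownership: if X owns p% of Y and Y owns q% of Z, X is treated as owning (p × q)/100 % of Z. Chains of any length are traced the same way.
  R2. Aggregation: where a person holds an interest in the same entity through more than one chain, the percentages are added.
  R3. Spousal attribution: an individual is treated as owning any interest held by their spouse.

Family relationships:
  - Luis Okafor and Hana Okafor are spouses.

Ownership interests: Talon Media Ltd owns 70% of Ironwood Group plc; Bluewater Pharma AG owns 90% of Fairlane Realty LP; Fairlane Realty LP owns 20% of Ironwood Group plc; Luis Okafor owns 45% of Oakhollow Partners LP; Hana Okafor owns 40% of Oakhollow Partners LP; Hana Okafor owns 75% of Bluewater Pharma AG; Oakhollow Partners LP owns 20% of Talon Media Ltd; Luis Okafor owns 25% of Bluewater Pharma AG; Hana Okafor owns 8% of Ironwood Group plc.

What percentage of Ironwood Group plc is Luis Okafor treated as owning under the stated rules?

By spousal attribution (R3), Luis Okafor is treated as also owning Hana Okafor's interest in Oakhollow Partners LP, giving 45% + 40% = 85%.
By spousal attribution (R3), Luis Okafor is treated as also owning Hana Okafor's interest in Bluewater Pharma AG, giving 25% + 75% = 100%.
By spousal attribution (R3), Luis Okafor is treated as owning Hana Okafor's 8% interest in Ironwood Group plc.
Chain via Oakhollow Partners LP → Talon Media Ltd (R1): 85% × 20% × 70% = 11.9% of Ironwood Group plc.
Chain via Bluewater Pharma AG → Fairlane Realty LP (R1): 100% × 90% × 20% = 18% of Ironwood Group plc.
Direct interest in Ironwood Group plc: 8%.
Aggregating (R2): 11.9% + 18% + 8% = 37.9%.

37.9%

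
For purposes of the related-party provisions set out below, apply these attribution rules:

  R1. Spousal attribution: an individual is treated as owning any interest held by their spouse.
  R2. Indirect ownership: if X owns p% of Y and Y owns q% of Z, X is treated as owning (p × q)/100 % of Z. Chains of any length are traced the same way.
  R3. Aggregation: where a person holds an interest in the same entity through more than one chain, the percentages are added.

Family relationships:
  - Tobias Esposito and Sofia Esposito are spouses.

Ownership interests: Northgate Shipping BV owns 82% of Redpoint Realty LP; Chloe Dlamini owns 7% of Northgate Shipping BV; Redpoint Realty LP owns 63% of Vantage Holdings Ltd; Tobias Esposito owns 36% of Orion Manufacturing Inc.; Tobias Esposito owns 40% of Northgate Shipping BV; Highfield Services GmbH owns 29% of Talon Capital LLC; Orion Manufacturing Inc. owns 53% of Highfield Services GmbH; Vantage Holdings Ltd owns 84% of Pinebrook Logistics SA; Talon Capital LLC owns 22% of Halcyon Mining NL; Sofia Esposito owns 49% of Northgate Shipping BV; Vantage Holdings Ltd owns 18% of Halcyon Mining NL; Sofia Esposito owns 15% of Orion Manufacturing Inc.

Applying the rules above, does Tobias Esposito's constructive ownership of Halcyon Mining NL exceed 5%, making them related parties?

By spousal attribution (R1), Tobias Esposito is treated as also owning Sofia Esposito's interest in Orion Manufacturing Inc, giving 36% + 15% = 51%.
By spousal attribution (R1), Tobias Esposito is treated as also owning Sofia Esposito's interest in Northgate Shipping BV, giving 40% + 49% = 89%.
Chain via Orion Manufacturing Inc. → Highfield Services GmbH → Talon Capital LLC (R2): 51% × 53% × 29% × 22% = 1.724514% of Halcyon Mining NL.
Chain via Northgate Shipping BV → Redpoint Realty LP → Vantage Holdings Ltd (R2): 89% × 82% × 63% × 18% = 8.275932% of Halcyon Mining NL.
Aggregating (R3): 1.724514% + 8.275932% = 10.000446%.
10.000446% exceeds the 5% threshold, so Tobias is a related party to Halcyon Mining NL.

Yes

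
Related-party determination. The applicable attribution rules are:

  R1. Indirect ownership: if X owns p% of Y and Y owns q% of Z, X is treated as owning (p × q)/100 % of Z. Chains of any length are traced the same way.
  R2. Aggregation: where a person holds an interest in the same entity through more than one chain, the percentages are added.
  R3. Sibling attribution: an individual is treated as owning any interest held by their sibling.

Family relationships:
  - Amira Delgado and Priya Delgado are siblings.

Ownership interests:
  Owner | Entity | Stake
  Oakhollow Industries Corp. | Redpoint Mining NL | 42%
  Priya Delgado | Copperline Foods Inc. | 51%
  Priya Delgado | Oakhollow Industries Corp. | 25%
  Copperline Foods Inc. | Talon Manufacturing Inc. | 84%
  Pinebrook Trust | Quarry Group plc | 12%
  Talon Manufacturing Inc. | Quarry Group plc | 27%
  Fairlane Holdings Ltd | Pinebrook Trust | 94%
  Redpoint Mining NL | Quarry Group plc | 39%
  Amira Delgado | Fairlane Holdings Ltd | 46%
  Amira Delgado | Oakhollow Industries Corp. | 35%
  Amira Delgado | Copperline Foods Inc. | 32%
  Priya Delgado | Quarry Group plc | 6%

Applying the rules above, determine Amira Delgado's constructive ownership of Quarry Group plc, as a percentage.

39.8412%

By sibling attribution (R3), Amira Delgado is treated as also owning Priya Delgado's interest in Copperline Foods Inc, giving 32% + 51% = 83%.
By sibling attribution (R3), Amira Delgado is treated as also owning Priya Delgado's interest in Oakhollow Industries Corp, giving 35% + 25% = 60%.
By sibling attribution (R3), Amira Delgado is treated as owning Priya Delgado's 6% interest in Quarry Group plc.
Chain via Copperline Foods Inc. → Talon Manufacturing Inc. (R1): 83% × 84% × 27% = 18.8244% of Quarry Group plc.
Chain via Fairlane Holdings Ltd → Pinebrook Trust (R1): 46% × 94% × 12% = 5.1888% of Quarry Group plc.
Chain via Oakhollow Industries Corp. → Redpoint Mining NL (R1): 60% × 42% × 39% = 9.828% of Quarry Group plc.
Direct interest in Quarry Group plc: 6%.
Aggregating (R2): 18.8244% + 5.1888% + 9.828% + 6% = 39.8412%.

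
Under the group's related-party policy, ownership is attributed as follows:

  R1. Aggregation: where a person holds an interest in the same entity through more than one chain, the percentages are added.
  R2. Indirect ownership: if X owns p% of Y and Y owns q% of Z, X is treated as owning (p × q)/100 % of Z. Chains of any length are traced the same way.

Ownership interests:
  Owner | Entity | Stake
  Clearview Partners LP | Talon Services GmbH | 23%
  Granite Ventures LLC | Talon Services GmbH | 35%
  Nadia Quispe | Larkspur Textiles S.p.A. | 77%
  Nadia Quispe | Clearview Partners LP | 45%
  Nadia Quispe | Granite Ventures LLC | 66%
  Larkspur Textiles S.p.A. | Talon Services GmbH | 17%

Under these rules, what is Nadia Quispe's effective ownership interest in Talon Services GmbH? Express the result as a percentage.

46.54%

Chain via Clearview Partners LP (R2): 45% × 23% = 10.35% of Talon Services GmbH.
Chain via Granite Ventures LLC (R2): 66% × 35% = 23.1% of Talon Services GmbH.
Chain via Larkspur Textiles S.p.A. (R2): 77% × 17% = 13.09% of Talon Services GmbH.
Aggregating (R1): 10.35% + 23.1% + 13.09% = 46.54%.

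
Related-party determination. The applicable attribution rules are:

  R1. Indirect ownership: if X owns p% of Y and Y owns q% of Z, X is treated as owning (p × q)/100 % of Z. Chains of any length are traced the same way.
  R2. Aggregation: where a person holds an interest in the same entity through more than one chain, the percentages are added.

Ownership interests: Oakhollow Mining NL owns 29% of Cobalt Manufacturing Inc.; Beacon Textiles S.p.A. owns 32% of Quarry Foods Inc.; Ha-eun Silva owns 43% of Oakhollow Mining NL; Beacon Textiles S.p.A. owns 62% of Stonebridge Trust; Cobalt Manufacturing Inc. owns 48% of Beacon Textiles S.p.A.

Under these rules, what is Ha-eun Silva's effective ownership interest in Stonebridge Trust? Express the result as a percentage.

Chain via Oakhollow Mining NL → Cobalt Manufacturing Inc. → Beacon Textiles S.p.A. (R1): 43% × 29% × 48% × 62% = 3.711072% of Stonebridge Trust.

3.711072%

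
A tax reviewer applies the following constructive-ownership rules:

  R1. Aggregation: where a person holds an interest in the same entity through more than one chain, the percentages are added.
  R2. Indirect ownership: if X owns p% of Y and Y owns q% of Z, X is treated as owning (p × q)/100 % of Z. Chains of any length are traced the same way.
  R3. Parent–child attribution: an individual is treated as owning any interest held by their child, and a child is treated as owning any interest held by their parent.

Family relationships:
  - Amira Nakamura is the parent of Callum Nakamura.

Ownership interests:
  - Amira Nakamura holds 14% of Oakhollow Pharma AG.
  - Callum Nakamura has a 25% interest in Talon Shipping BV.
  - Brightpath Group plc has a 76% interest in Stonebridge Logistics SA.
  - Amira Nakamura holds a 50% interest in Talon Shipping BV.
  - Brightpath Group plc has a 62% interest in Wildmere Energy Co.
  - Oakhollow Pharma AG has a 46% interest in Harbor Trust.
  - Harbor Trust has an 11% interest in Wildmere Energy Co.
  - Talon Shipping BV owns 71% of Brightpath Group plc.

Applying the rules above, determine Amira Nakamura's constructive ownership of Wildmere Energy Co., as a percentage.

By parent–child attribution (R3), Amira Nakamura is treated as also owning Callum Nakamura's interest in Talon Shipping BV, giving 50% + 25% = 75%.
Chain via Oakhollow Pharma AG → Harbor Trust (R2): 14% × 46% × 11% = 0.7084% of Wildmere Energy Co.
Chain via Talon Shipping BV → Brightpath Group plc (R2): 75% × 71% × 62% = 33.015% of Wildmere Energy Co.
Aggregating (R1): 0.7084% + 33.015% = 33.7234%.

33.7234%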